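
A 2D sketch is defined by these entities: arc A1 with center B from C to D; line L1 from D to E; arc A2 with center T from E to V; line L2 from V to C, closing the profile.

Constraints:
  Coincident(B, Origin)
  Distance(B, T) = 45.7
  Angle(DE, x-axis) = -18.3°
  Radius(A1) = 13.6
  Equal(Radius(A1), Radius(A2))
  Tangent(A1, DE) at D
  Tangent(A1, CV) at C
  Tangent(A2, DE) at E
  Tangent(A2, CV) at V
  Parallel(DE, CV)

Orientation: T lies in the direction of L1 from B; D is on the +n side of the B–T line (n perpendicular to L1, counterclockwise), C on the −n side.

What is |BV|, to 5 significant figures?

47.681

The slot axis is L1's direction at -18.3°, so u = (cos -18.3°, sin -18.3°) = (0.94943, -0.31399) and n = (−sin -18.3°, cos -18.3°) = (0.31399, 0.94943). B is at the origin and T lies 45.7 along u from B, so T = 45.7·u = (43.389, -14.349). Tangency of A1 to both parallel lines with radius 13.6 puts D and C at B ± 13.6·n: D = (4.2703, 12.912), C = (-4.2703, -12.912). Equal radii place E and V the same way about T: E = T + 13.6·n = (47.659, -1.4373), V = T − 13.6·n = (39.118, -27.262). Then |BV| = |V − B| = 47.681.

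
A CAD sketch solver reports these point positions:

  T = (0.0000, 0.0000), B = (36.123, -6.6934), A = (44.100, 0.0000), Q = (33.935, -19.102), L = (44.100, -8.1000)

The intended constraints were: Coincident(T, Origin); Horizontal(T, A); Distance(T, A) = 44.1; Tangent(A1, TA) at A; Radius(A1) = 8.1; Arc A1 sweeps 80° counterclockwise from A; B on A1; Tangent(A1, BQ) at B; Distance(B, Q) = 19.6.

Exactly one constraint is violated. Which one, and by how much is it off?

Distance(B, Q) = 19.6 — off by 7.00.

T = (0.00, 0.00) ✓; T.y = 0.00, A.y = 0.00 ✓; |TA| = 44.10 ✓; ∠(LA, AT) = 90.00° ✓; |LA| = 8.100 ✓; bearing(L→B) − bearing(L→A) = 80.00° ✓; |LB| = 8.100 ✓; ∠(LB, BQ) = 90.00° ✓; |BQ| = 12.60 ✗.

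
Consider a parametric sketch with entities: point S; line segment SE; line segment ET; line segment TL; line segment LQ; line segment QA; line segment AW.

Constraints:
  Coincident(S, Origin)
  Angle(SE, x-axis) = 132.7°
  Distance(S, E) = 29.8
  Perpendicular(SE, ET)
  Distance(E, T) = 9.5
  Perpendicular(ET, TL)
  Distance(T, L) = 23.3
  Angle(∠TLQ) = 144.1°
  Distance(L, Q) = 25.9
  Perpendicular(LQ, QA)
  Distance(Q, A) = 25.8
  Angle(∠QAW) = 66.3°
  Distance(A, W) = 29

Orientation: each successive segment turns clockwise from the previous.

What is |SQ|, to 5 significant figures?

15.557

The perpendicularity gives TL at right angles to ET, so TL runs at -47.300°; with |TL| = 23.3, L = (2.5737, 11.219). ∠TLQ = 144.1° gives LQ at -83.200° from the x-axis; with |LQ| = 25.9, Q = (5.6403, -14.498). Then |SQ| = |Q − S| = 15.557.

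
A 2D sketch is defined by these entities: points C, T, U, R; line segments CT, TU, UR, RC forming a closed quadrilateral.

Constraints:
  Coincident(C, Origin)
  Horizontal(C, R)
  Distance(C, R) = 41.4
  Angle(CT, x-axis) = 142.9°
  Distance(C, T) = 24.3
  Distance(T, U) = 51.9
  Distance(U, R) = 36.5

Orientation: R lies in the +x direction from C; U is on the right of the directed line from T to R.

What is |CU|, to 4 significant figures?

28.61

C is at the origin; CR is horizontal with |CR| = 41.4 and R in +x, so R = (41.4, 0). CT runs at 142.9° with |CT| = 24.3, so T = (-19.38, 14.66). U is determined by |TU| = 51.9 and |UR| = 36.5 together: it lies at the intersection of circle(T, 51.9) and circle(R, 36.5). With |TR| = 62.52, the foot of the radical line on TR is 42.15 from T and the perpendicular offset is √(51.9² − 42.15²) = 30.28. Taking the right-of-TR solution: U = (14.49, -24.66).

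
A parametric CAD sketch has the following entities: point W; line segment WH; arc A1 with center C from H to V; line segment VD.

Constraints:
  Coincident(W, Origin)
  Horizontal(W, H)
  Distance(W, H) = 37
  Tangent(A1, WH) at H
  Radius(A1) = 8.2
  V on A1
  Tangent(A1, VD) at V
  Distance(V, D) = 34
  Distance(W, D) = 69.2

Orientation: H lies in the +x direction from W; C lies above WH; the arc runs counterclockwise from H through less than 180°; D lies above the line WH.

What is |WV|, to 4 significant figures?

44.50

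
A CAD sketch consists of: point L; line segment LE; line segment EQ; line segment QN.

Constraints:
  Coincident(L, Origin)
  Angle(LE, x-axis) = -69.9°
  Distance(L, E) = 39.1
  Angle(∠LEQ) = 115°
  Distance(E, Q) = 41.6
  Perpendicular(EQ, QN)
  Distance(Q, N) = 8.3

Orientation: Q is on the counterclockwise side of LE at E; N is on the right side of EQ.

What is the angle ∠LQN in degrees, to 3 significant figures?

121°

L is at the origin; LE runs at -69.9° with length 39.1, so E = 39.1·(cos -69.9°, sin -69.9°) = (13.4, -36.7). ∠LEQ = 115.0°, so EQ runs at -69.9° + (180° − 115.0°) = -4.90° from the x-axis; with |EQ| = 41.6, Q = E + 41.6·(cos -4.90°, sin -4.90°) = (54.9, -40.3). EQ ⟂ QN; with |QN| = 8.3 on the right of EQ, N = Q + 8.3·(-0.0854, -0.996) = (54.2, -48.5). Then cos ∠LQN = QL·QN / (|QL||QN|), giving 121°.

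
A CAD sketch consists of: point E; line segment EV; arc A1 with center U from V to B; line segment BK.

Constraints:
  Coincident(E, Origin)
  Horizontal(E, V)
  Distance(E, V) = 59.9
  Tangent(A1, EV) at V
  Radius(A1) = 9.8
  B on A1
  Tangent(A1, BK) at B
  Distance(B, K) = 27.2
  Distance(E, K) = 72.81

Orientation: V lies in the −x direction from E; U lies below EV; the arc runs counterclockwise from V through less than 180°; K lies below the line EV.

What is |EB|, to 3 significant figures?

70.4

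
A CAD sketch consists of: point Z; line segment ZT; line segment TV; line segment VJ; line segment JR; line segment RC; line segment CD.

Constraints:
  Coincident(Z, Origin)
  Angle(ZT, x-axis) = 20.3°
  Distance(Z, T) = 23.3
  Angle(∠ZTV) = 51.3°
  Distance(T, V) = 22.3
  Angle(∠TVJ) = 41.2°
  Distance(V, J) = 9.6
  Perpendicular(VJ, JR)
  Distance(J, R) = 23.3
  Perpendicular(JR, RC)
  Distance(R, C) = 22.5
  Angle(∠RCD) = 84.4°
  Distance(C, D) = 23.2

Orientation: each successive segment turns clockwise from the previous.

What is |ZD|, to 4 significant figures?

29.76

Z is at the origin; ZT runs at 20.3° with length 23.3, so T = (21.85, 8.084). ∠ZTV = 51.3° gives TV at -108.4° from the x-axis; with |TV| = 22.3, V = (14.81, -13.08). ∠TVJ = 41.2° gives VJ at 112.8° from the x-axis; with |VJ| = 9.6, J = (11.09, -4.226). VJ is perpendicular to JR, so JR runs at 22.80°; with |JR| = 23.3, R = (32.57, 4.803). JR is perpendicular to RC, so RC runs at -67.20°; with |RC| = 22.5, C = (41.29, -15.94). ∠RCD = 84.4° gives CD at -162.8° from the x-axis; with |CD| = 23.2, D = (19.13, -22.80). Then |ZD| = |D − Z| = 29.76.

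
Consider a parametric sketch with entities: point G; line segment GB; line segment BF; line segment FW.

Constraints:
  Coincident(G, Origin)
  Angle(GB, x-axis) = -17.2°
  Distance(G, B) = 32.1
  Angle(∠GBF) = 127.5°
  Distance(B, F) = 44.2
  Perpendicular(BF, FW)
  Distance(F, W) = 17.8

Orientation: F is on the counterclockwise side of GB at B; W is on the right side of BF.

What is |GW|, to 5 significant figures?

77.039

G is at the origin; GB runs at -17.2° with length 32.1, so B = 32.1·(cos -17.2°, sin -17.2°) = (30.664, -9.4922). ∠GBF = 127.5°, so BF runs at -17.2° + (180° − 127.5°) = 35.300° from the x-axis; with |BF| = 44.2, F = B + 44.2·(cos 35.300°, sin 35.300°) = (66.738, 16.049). BF ⟂ FW; with |FW| = 17.8 on the right of BF, W = F + 17.8·(0.57786, -0.81614) = (77.024, 1.5218). Then |GW| = |W − G| = 77.039.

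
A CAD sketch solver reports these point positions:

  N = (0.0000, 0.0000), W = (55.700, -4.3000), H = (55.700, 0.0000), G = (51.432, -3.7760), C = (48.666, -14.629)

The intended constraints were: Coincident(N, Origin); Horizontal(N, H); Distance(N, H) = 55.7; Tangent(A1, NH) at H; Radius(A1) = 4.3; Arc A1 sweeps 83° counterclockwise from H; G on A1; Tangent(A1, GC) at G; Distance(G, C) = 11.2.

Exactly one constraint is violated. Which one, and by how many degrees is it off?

Tangent(A1, GC) at G — off by 7.30°.

N = (0.00, 0.00) ✓; N.y = 0.00, H.y = 0.00 ✓; |NH| = 55.70 ✓; ∠(WH, HN) = 90.00° ✓; |WH| = 4.300 ✓; bearing(W→G) − bearing(W→H) = 83.00° ✓; |WG| = 4.300 ✓; ∠(WG, GC) = 97.30° ✗; |GC| = 11.20 ✓.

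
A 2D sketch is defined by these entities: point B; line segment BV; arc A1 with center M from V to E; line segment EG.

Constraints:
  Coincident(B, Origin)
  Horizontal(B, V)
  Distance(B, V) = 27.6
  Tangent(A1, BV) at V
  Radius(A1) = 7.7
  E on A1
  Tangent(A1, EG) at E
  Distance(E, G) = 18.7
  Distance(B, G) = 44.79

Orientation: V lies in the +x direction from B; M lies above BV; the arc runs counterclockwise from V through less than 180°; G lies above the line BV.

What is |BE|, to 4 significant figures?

36.00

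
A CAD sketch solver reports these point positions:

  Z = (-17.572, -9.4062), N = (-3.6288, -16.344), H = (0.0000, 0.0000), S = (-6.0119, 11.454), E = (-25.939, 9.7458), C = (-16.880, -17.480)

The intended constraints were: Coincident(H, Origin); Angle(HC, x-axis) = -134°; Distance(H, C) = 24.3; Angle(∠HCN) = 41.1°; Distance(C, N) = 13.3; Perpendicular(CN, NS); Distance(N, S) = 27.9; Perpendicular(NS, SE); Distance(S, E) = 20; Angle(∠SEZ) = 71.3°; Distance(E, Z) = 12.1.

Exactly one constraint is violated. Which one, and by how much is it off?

Distance(E, Z) = 12.1 — off by 8.80.

H = (0.00, 0.00) ✓; HC at -134.0° ✓; |HC| = 24.30 ✓; ∠HCN = 41.10° ✓; |CN| = 13.30 ✓; ∠(CN, NS) = 90.00° ✓; |NS| = 27.90 ✓; ∠(NS, SE) = 90.00° ✓; |SE| = 20.00 ✓; ∠SEZ = 71.30° ✓; |EZ| = 20.90 ✗.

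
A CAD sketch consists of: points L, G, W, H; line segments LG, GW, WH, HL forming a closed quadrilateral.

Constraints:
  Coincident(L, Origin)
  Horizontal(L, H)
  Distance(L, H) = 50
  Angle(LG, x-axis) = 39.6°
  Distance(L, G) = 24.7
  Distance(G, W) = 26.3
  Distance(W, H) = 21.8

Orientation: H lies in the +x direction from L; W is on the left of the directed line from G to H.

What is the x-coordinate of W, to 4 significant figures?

44.77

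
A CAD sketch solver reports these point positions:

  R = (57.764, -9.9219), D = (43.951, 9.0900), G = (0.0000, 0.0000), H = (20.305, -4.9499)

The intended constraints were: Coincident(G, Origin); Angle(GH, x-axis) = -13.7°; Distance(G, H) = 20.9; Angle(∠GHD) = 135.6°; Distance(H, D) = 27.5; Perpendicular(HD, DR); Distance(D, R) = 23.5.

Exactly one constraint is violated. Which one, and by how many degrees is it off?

Perpendicular(HD, DR) — off by 5.30°.

G = (0.00, 0.00) ✓; GH at -13.70° ✓; |GH| = 20.90 ✓; ∠GHD = 135.6° ✓; |HD| = 27.50 ✓; ∠(HD, DR) = 84.70° ✗; |DR| = 23.50 ✓.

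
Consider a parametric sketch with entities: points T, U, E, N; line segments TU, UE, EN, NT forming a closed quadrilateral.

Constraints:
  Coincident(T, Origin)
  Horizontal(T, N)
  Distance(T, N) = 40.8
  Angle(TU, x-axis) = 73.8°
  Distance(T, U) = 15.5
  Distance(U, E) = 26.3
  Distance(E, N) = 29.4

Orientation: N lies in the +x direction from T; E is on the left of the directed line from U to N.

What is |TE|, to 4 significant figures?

38.48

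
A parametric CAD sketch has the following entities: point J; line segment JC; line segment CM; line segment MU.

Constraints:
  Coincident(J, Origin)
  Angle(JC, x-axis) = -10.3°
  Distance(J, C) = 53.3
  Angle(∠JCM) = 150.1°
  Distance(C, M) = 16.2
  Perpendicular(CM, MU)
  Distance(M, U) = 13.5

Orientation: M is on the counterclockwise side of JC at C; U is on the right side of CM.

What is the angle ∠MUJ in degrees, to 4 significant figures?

57.30°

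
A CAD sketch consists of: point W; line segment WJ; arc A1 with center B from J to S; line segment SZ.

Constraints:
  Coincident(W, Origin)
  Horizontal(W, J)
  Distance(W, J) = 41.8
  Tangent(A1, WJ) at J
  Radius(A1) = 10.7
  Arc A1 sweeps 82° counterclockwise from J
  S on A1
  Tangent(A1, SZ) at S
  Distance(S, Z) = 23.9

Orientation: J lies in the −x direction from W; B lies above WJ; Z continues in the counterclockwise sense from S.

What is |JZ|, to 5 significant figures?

35.704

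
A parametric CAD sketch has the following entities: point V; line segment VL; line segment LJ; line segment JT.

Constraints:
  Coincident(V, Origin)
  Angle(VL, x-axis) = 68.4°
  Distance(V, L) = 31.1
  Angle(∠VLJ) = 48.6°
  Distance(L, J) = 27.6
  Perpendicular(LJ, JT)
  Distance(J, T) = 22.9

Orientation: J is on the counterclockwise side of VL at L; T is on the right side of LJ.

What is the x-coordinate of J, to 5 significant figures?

-14.520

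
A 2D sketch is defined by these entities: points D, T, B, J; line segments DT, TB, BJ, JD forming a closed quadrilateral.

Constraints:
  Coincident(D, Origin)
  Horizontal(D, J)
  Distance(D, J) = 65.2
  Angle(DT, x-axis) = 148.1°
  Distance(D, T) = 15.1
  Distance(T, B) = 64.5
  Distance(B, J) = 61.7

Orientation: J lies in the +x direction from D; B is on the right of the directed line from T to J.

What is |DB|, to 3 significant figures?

51.1

D is at the origin; D and J share the same y with |DJ| = 65.2 and J in +x, so J = (65.2, 0). DT runs at 148.1° with |DT| = 15.1, so T = (-12.8, 7.98). B is determined by |TB| = 64.5 and |BJ| = 61.7 together: it lies at the intersection of circle(T, 64.5) and circle(J, 61.7). With |TJ| = 78.4, the foot of the radical line on TJ is 41.5 from T and the perpendicular offset is √(64.5² − 41.5²) = 49.4. Taking the right-of-TJ solution: B = (23.4, -45.4).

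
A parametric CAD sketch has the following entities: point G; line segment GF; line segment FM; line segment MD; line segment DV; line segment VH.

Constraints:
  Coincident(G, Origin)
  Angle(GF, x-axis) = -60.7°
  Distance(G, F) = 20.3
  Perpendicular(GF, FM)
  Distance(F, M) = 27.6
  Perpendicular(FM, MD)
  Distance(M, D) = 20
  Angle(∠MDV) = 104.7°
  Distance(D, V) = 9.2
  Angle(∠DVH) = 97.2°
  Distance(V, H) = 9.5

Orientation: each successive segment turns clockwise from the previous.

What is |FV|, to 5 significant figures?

29.130

FM ⟂ MD, so MD runs at 119.30°; with |MD| = 20.0, D = (-23.922, -13.769). ∠MDV = 104.7° gives DV at 44.000° from the x-axis; with |DV| = 9.2, V = (-17.304, -7.3777). Then |FV| = |V − F| = 29.130.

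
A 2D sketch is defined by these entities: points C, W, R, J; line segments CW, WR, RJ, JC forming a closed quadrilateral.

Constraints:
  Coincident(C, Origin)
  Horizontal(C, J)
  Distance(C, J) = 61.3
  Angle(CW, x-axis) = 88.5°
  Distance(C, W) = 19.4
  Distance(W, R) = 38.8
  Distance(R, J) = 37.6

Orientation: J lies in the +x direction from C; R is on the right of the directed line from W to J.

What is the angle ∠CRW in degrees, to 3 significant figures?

27.8°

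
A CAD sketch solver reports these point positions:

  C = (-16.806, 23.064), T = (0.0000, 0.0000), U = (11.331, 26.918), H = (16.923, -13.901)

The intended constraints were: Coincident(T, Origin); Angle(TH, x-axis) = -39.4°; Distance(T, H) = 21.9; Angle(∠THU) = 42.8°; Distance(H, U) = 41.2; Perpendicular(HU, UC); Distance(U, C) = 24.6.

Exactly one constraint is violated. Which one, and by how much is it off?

Distance(U, C) = 24.6 — off by 3.80.

T = (0.00, 0.00) ✓; TH at -39.40° ✓; |TH| = 21.90 ✓; ∠THU = 42.80° ✓; |HU| = 41.20 ✓; ∠(HU, UC) = 90.00° ✓; |UC| = 28.40 ✗.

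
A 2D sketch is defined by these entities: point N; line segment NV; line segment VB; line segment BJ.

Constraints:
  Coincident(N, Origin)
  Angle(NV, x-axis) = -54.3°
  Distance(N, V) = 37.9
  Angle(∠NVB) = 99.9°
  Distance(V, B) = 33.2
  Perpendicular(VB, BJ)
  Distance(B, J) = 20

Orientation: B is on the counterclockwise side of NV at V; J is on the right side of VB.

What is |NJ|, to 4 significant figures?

69.75

∠NVB = 99.9°, so VB runs at -54.3° + (180° − 99.9°) = 25.80° from the x-axis; with |VB| = 33.2, B = V + 33.2·(cos 25.80°, sin 25.80°) = (52.01, -16.33). VB is perpendicular to BJ; with |BJ| = 20.0 on the right of VB, J = B + 20.0·(0.4352, -0.9003) = (60.71, -34.33). Then |NJ| = |J − N| = 69.75.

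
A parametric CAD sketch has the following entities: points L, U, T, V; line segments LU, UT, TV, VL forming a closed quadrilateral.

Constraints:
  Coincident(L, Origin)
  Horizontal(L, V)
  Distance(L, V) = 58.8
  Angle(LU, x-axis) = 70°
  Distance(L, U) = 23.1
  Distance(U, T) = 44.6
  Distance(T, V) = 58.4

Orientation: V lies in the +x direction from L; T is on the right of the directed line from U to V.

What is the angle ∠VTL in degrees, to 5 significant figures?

79.471°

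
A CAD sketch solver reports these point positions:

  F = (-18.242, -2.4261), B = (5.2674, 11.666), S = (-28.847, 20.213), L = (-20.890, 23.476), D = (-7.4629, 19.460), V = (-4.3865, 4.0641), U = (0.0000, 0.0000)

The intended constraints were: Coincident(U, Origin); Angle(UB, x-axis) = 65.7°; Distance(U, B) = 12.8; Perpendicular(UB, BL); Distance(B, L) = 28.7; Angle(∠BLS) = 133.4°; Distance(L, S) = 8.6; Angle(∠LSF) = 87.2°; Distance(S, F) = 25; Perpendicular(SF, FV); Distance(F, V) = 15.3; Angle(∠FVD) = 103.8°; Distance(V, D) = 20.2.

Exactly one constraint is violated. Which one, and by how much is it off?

Distance(V, D) = 20.2 — off by 4.50.

U = (0.00, 0.00) ✓; UB at 65.70° ✓; |UB| = 12.80 ✓; ∠(UB, BL) = 90.00° ✓; |BL| = 28.70 ✓; ∠BLS = 133.4° ✓; |LS| = 8.600 ✓; ∠LSF = 87.20° ✓; |SF| = 25.00 ✓; ∠(SF, FV) = 90.00° ✓; |FV| = 15.30 ✓; ∠FVD = 103.8° ✓; |VD| = 15.70 ✗.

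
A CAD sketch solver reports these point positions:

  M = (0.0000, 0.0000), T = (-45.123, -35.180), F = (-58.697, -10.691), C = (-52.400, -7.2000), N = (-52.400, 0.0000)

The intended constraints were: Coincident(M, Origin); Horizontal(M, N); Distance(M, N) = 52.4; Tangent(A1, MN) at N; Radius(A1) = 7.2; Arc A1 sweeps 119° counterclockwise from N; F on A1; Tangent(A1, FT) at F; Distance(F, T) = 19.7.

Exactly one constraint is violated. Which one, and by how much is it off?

Distance(F, T) = 19.7 — off by 8.30.

M = (0.00, 0.00) ✓; M.y = 0.00, N.y = 0.00 ✓; |MN| = 52.40 ✓; ∠(CN, NM) = 90.00° ✓; |CN| = 7.200 ✓; bearing(C→F) − bearing(C→N) = 119.0° ✓; |CF| = 7.200 ✓; ∠(CF, FT) = 90.00° ✓; |FT| = 28.00 ✗.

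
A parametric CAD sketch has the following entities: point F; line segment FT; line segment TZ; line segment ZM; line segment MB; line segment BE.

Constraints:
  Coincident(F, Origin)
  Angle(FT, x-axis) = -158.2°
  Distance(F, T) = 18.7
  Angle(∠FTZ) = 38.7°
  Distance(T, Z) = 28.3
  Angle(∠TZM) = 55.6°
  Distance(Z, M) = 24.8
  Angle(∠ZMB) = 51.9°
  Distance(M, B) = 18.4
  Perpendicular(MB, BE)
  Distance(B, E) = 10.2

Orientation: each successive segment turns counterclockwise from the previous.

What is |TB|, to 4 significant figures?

9.228

F is at the origin; FT runs at -158.2° with length 18.7, so T = (-17.36, -6.945). ∠FTZ = 38.7° gives TZ at -16.90° from the x-axis; with |TZ| = 28.3, Z = (9.715, -15.17). ∠TZM = 55.6° gives ZM at 107.5° from the x-axis; with |ZM| = 24.8, M = (2.258, 8.481). ∠ZMB = 51.9° gives MB at -124.4° from the x-axis; with |MB| = 18.4, B = (-8.138, -6.701). Then |TB| = |B − T| = 9.228.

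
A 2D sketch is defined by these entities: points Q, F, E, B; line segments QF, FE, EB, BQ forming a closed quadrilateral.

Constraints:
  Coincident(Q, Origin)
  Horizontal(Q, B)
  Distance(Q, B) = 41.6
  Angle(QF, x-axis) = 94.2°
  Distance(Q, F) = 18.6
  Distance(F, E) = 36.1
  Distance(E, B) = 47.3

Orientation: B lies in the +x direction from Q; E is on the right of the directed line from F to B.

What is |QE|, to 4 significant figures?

17.69

Checks: |FE| = 36.10 ✓; |EB| = 47.30 ✓.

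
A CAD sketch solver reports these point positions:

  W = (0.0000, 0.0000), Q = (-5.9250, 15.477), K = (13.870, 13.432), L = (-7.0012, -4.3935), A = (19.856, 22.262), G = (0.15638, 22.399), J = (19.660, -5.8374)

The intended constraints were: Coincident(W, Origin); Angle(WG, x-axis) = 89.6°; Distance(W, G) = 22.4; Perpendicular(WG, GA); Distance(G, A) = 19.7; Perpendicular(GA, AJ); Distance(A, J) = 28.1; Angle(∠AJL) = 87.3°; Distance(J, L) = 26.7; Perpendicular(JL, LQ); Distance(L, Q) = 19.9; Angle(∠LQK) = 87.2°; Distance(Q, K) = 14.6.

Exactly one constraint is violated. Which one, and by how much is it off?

Distance(Q, K) = 14.6 — off by 5.30.

W = (0.00, 0.00) ✓; WG at 89.60° ✓; |WG| = 22.40 ✓; ∠(WG, GA) = 90.00° ✓; |GA| = 19.70 ✓; ∠(GA, AJ) = 90.00° ✓; |AJ| = 28.10 ✓; ∠AJL = 87.30° ✓; |JL| = 26.70 ✓; ∠(JL, LQ) = 90.00° ✓; |LQ| = 19.90 ✓; ∠LQK = 87.20° ✓; |QK| = 19.90 ✗.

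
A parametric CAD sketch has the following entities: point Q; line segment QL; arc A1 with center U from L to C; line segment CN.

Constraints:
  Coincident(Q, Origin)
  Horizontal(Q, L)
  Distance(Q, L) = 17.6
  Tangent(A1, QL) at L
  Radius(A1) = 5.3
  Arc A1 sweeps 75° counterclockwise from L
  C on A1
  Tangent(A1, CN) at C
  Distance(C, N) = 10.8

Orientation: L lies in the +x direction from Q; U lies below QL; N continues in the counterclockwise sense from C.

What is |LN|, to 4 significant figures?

16.40

Q is at the origin; Q and L share the same y with |QL| = 17.6 and L on the +x side, so L = (17.60, 0.000). Tangency of A1 to QL means the radius UL is perpendicular to QL, so U = L + (0, -5.3) = (17.60, -5.300). On A1, L sits at bearing 90° from U; a 75° counterclockwise sweep puts C at bearing 165°, so C = U + 5.3·(cos 165°, sin 165°) = (12.48, -3.928). A1 meets CN tangentially, so UC is at right angles to CN, so CN runs along (−sin 165°, cos 165°); with |CN| = 10.8, N = (9.685, -14.36). Then |LN| = |N − L| = 16.40.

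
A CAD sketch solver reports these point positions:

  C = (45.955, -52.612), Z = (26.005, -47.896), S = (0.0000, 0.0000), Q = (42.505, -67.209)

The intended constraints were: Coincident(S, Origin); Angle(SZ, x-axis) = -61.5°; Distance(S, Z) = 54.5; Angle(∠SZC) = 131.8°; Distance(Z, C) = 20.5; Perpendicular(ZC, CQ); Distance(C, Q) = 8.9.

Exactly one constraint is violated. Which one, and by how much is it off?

Distance(C, Q) = 8.9 — off by 6.10.

S = (0.00, 0.00) ✓; SZ at -61.50° ✓; |SZ| = 54.50 ✓; ∠SZC = 131.8° ✓; |ZC| = 20.50 ✓; ∠(ZC, CQ) = 90.00° ✓; |CQ| = 15.00 ✗.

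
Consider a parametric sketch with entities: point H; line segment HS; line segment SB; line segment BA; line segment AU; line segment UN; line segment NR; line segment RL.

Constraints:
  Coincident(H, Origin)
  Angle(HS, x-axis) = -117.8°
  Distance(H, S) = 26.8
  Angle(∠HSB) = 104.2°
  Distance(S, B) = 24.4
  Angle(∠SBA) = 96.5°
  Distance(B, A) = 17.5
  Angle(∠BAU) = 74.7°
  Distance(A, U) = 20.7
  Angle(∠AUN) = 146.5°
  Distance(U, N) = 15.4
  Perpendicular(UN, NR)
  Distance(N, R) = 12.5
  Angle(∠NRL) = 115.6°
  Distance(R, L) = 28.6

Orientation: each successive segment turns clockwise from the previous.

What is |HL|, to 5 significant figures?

43.574

UN ⟂ NR, so NR runs at -145.90°; with |NR| = 12.5, R = (-16.631, -28.252). ∠NRL = 115.6° gives RL at 149.70° from the x-axis; with |RL| = 28.6, L = (-41.324, -13.822). Then |HL| = |L − H| = 43.574.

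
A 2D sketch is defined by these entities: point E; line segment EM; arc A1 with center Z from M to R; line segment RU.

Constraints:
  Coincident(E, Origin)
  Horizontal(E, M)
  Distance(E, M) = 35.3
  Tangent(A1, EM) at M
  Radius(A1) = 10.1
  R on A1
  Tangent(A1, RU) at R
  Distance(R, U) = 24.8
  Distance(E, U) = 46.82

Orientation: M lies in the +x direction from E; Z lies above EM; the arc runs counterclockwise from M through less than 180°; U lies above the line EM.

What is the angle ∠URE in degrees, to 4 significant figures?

75.49°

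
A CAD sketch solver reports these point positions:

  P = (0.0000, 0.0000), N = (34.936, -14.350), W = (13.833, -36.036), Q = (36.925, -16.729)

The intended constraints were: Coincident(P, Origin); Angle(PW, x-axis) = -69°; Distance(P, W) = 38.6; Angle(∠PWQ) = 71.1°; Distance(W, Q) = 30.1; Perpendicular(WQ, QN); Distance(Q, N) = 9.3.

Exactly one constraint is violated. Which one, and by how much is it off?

Distance(Q, N) = 9.3 — off by 6.20.

P = (0.00, 0.00) ✓; PW at -69.00° ✓; |PW| = 38.60 ✓; ∠PWQ = 71.10° ✓; |WQ| = 30.10 ✓; ∠(WQ, QN) = 90.00° ✓; |QN| = 3.101 ✗.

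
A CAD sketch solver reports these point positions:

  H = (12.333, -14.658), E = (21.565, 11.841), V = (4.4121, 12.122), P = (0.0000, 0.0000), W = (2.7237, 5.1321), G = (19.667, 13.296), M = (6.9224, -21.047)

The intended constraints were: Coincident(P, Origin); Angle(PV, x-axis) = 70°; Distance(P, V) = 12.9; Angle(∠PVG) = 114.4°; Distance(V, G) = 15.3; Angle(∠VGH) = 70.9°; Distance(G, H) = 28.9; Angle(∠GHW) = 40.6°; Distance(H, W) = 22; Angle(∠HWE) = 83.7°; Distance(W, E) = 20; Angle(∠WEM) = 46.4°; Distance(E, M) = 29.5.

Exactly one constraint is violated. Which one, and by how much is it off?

Distance(E, M) = 29.5 — off by 6.50.

P = (0.00, 0.00) ✓; PV at 70.00° ✓; |PV| = 12.90 ✓; ∠PVG = 114.4° ✓; |VG| = 15.30 ✓; ∠VGH = 70.90° ✓; |GH| = 28.90 ✓; ∠GHW = 40.60° ✓; |HW| = 22.00 ✓; ∠HWE = 83.70° ✓; |WE| = 20.00 ✓; ∠WEM = 46.40° ✓; |EM| = 36.00 ✗.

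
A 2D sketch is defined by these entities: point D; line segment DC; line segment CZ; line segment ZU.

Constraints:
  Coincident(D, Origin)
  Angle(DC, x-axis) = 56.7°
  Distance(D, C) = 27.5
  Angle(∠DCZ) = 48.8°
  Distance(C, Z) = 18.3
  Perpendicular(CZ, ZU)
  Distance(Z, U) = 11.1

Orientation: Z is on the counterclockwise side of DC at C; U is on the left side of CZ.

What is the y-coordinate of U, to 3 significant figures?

9.47

D is at the origin; DC runs at 56.7° with length 27.5, so C = 27.5·(cos 56.7°, sin 56.7°) = (15.1, 23.0). ∠DCZ = 48.8°, so CZ runs at 56.7° + (180° − 48.8°) = 188° from the x-axis; with |CZ| = 18.3, Z = C + 18.3·(cos 188°, sin 188°) = (-3.03, 20.5). CZ is perpendicular to ZU; with |ZU| = 11.1 on the left of CZ, U = Z + 11.1·(0.137, -0.991) = (-1.50, 9.47). So U.y = 9.47.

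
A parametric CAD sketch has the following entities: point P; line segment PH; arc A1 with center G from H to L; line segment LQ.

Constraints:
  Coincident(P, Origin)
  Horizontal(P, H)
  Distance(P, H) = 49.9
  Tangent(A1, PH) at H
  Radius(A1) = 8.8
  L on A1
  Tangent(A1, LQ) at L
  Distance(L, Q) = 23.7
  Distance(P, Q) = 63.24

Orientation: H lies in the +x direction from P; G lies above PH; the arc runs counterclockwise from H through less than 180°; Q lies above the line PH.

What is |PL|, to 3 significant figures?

59.5

P is at the origin; PH is horizontal with |PH| = 49.9 and H on the +x side, so H = (49.9, 0.00). Tangency of A1 to PH means the radius GH is perpendicular to PH, so G = H + (0, 8.8) = (49.9, 8.80). Since GL ⟂ LQ (tangency), |GQ| = √(8.8² + 23.7²) = 25.3 regardless of where L sits on A1. So Q lies on both circle(P, 63.24) and circle(G, 25.3); the above-PH intersection is Q = (53.4, 33.8). L is the foot of the tangent from Q: L = (58.5, 10.7).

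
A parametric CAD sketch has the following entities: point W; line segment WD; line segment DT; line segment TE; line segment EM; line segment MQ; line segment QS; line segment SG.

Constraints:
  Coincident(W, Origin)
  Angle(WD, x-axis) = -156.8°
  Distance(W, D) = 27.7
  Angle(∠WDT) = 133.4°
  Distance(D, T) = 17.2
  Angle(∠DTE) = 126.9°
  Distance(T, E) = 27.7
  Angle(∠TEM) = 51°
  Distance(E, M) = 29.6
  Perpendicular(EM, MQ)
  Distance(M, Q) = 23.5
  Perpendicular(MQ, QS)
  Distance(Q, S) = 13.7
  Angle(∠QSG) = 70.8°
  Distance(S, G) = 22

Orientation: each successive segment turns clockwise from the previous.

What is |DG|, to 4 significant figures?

21.50

W is at the origin; WD runs at -156.8° with length 27.7, so D = (-25.46, -10.91). ∠WDT = 133.4° gives DT at 156.6° from the x-axis; with |DT| = 17.2, T = (-41.25, -4.081). ∠DTE = 126.9° gives TE at 103.5° from the x-axis; with |TE| = 27.7, E = (-47.71, 22.85). ∠TEM = 51.0° gives EM at -25.50° from the x-axis; with |EM| = 29.6, M = (-21.00, 10.11). EM ⟂ MQ, so MQ runs at -115.5°; with |MQ| = 23.5, Q = (-31.11, -11.10). The perpendicularity gives QS at right angles to MQ, so QS runs at 154.5°; with |QS| = 13.7, S = (-43.48, -5.202). ∠QSG = 70.8° gives SG at 45.30° from the x-axis; with |SG| = 22.0, G = (-28.00, 10.44). Then |DG| = |G − D| = 21.50.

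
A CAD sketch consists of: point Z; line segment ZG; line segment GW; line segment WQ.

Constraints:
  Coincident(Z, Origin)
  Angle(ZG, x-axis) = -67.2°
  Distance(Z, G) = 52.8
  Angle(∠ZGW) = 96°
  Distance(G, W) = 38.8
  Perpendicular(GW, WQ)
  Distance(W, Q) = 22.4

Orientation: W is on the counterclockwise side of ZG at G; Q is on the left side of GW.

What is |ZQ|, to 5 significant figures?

53.580

∠ZGW = 96.0°, so GW runs at -67.2° + (180° − 96.0°) = 16.800° from the x-axis; with |GW| = 38.8, W = G + 38.8·(cos 16.800°, sin 16.800°) = (57.605, -37.460). GW is perpendicular to WQ; with |WQ| = 22.4 on the left of GW, Q = W + 22.4·(-0.28903, 0.95732) = (51.131, -16.016). Then |ZQ| = |Q − Z| = 53.580.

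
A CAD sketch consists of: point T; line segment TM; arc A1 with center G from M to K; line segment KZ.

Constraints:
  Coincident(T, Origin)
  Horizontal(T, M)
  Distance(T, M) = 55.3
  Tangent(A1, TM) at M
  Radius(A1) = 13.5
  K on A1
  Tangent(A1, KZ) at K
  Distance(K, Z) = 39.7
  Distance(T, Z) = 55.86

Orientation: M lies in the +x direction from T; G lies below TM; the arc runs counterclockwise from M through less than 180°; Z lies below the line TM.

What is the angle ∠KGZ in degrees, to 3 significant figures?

71.2°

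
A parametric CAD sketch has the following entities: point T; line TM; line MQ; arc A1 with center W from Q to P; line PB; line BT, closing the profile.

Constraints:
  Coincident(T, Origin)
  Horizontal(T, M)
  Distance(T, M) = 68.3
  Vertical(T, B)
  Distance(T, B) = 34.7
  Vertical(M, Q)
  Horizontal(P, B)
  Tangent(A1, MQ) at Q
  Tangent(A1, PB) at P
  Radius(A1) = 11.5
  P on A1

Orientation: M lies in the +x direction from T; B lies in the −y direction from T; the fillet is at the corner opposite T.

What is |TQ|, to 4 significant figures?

72.13

T is at the origin; T and M share the same y with |TM| = 68.3 and M on the +x side, so M = (68.30, 0.000). TB is vertical with |TB| = 34.7 and B on the −y side, so B = (0.000, -34.70). The virtual corner opposite T is at (68.30, -34.70). A1 meets MQ tangentially, so WQ is at right angles to MQ and since A1 is tangent to PB there, WP ⟂ PB, with radius 11.5, so the center W sits 11.5 in from both sides at W = (56.80, -23.20). That places the tangent points at Q = (68.30, -23.20) on MQ and P = (56.80, -34.70) on PB. Then |TQ| = |Q − T| = 72.13.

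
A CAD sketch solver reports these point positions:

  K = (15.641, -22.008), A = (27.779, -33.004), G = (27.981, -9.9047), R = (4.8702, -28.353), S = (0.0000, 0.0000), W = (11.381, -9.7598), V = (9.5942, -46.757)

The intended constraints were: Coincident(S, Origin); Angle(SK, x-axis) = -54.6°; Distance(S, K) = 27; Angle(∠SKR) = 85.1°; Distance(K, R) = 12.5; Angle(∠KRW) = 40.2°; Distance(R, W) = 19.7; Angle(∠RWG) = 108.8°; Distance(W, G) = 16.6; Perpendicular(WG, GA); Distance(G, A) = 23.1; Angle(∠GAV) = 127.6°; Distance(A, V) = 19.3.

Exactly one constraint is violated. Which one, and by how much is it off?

Distance(A, V) = 19.3 — off by 3.50.

S = (0.00, 0.00) ✓; SK at -54.60° ✓; |SK| = 27.00 ✓; ∠SKR = 85.10° ✓; |KR| = 12.50 ✓; ∠KRW = 40.20° ✓; |RW| = 19.70 ✓; ∠RWG = 108.8° ✓; |WG| = 16.60 ✓; ∠(WG, GA) = 90.00° ✓; |GA| = 23.10 ✓; ∠GAV = 127.6° ✓; |AV| = 22.80 ✗.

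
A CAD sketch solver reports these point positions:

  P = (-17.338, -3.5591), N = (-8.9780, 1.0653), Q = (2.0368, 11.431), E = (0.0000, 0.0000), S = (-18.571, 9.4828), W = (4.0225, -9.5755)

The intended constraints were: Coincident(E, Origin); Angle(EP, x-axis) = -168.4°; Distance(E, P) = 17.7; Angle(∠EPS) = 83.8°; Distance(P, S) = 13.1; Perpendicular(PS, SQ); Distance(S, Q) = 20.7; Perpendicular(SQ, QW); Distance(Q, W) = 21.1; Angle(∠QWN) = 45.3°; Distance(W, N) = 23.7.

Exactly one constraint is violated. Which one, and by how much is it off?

Distance(W, N) = 23.7 — off by 6.90.

E = (0.00, 0.00) ✓; EP at -168.4° ✓; |EP| = 17.70 ✓; ∠EPS = 83.80° ✓; |PS| = 13.10 ✓; ∠(PS, SQ) = 90.00° ✓; |SQ| = 20.70 ✓; ∠(SQ, QW) = 90.00° ✓; |QW| = 21.10 ✓; ∠QWN = 45.30° ✓; |WN| = 16.80 ✗.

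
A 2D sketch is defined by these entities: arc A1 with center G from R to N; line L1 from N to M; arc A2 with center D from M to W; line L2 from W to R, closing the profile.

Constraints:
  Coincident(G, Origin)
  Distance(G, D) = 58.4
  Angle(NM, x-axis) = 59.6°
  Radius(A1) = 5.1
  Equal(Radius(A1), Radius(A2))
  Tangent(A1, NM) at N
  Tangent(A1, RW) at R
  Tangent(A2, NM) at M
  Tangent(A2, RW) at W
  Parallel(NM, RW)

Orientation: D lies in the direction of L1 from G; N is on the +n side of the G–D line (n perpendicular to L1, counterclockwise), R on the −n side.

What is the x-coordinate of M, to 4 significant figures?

25.15

Tangency of A1 to both parallel lines with radius 5.1 puts N and R at G ± 5.1·n: N = (-4.399, 2.581), R = (4.399, -2.581). Equal radii place M and W the same way about D: M = D + 5.1·n = (25.15, 52.95), W = D − 5.1·n = (33.95, 47.79). So M.x = 25.15.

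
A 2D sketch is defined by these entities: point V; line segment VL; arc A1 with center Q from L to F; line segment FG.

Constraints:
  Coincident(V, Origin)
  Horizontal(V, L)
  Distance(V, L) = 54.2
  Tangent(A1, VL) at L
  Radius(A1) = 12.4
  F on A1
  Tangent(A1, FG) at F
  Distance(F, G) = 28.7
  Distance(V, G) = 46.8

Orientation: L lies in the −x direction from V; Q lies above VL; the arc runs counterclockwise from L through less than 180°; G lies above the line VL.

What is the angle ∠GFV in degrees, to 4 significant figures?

78.00°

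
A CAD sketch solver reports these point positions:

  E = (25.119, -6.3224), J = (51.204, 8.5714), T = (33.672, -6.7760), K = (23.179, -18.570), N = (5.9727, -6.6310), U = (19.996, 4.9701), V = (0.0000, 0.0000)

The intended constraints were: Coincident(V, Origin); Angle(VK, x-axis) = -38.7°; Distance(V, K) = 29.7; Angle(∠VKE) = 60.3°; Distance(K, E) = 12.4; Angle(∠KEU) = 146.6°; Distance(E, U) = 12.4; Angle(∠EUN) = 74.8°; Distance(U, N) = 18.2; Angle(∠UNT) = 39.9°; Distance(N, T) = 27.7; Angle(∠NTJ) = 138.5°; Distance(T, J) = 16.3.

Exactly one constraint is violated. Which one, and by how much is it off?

Distance(T, J) = 16.3 — off by 7.00.

V = (0.00, 0.00) ✓; VK at -38.70° ✓; |VK| = 29.70 ✓; ∠VKE = 60.30° ✓; |KE| = 12.40 ✓; ∠KEU = 146.6° ✓; |EU| = 12.40 ✓; ∠EUN = 74.80° ✓; |UN| = 18.20 ✓; ∠UNT = 39.90° ✓; |NT| = 27.70 ✓; ∠NTJ = 138.5° ✓; |TJ| = 23.30 ✗.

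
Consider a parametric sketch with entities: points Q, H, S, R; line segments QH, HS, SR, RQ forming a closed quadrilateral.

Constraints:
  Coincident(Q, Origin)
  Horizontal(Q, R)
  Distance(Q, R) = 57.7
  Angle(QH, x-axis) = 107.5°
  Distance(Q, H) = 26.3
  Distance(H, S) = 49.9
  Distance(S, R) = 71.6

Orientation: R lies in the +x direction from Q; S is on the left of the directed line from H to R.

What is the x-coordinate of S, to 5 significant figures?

24.200

Checks: |HS| = 49.90 ✓; |SR| = 71.60 ✓.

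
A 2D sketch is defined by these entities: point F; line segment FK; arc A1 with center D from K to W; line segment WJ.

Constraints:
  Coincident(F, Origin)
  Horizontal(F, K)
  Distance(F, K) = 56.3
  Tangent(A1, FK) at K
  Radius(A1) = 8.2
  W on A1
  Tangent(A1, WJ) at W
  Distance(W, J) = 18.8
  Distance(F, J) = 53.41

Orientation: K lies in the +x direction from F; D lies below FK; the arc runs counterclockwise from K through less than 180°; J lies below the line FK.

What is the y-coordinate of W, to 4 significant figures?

-7.500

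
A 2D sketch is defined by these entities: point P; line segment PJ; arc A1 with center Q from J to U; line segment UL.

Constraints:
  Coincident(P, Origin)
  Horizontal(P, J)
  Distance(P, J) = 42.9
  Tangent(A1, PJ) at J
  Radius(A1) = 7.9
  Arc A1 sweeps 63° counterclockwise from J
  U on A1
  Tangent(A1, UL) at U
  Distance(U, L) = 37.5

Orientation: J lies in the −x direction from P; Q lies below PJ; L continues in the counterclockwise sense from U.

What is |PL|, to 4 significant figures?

76.86

P is at the origin; P and J share the same y with |PJ| = 42.9 and J on the −x side, so J = (-42.90, 0.000). Since A1 is tangent to PJ there, QJ ⟂ PJ, so Q = J + (0, -7.9) = (-42.90, -7.900). On A1, J sits at bearing 90° from Q; a 63° counterclockwise sweep puts U at bearing 153°, so U = Q + 7.9·(cos 153°, sin 153°) = (-49.94, -4.313). Tangency of A1 to UL means the radius QU is perpendicular to UL, so UL runs along (−sin 153°, cos 153°); with |UL| = 37.5, L = (-66.96, -37.73). Then |PL| = |L − P| = 76.86.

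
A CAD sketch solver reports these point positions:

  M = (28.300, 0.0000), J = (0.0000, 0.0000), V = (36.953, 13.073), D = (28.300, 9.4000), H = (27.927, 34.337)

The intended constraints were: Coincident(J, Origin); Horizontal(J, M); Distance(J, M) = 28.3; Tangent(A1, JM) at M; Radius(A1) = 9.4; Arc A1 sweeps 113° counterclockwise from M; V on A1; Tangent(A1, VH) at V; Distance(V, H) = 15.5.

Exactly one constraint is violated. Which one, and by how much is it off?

Distance(V, H) = 15.5 — off by 7.60.

J = (0.00, 0.00) ✓; J.y = 0.00, M.y = 0.00 ✓; |JM| = 28.30 ✓; ∠(DM, MJ) = 90.00° ✓; |DM| = 9.400 ✓; bearing(D→V) − bearing(D→M) = 113.0° ✓; |DV| = 9.400 ✓; ∠(DV, VH) = 90.00° ✓; |VH| = 23.10 ✗.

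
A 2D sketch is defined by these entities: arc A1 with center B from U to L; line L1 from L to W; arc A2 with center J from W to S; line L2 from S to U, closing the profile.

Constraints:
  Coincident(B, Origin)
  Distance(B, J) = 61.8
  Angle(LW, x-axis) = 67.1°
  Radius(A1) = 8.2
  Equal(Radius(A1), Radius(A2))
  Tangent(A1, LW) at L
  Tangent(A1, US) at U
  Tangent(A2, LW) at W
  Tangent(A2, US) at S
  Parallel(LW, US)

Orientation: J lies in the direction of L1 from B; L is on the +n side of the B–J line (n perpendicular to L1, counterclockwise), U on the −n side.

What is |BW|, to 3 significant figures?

62.3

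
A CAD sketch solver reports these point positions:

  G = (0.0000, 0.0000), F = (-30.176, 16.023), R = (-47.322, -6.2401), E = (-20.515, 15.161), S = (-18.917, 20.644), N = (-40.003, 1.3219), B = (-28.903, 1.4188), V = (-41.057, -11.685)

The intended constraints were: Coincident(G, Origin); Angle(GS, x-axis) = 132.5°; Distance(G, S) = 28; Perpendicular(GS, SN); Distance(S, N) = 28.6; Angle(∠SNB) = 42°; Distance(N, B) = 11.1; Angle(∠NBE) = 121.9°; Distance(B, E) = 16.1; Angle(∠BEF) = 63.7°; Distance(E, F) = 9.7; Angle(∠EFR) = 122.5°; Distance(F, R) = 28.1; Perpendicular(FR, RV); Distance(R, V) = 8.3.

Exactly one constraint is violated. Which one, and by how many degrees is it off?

Perpendicular(FR, RV) — off by 3.39°.

G = (0.00, 0.00) ✓; GS at 132.5° ✓; |GS| = 28.00 ✓; ∠(GS, SN) = 90.00° ✓; |SN| = 28.60 ✓; ∠SNB = 42.00° ✓; |NB| = 11.10 ✓; ∠NBE = 121.9° ✓; |BE| = 16.10 ✓; ∠BEF = 63.70° ✓; |EF| = 9.699 ✓; ∠EFR = 122.5° ✓; |FR| = 28.10 ✓; ∠(FR, RV) = 86.61° ✗; |RV| = 8.300 ✓.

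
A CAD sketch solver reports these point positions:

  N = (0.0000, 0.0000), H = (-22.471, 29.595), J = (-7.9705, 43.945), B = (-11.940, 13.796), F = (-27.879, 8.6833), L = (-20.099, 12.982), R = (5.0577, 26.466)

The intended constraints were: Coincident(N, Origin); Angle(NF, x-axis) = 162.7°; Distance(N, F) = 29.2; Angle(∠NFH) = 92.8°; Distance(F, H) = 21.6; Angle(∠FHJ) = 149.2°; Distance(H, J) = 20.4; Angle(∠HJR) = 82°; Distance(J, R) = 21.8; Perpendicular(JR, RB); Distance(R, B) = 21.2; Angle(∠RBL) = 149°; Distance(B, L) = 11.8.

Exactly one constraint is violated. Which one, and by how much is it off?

Distance(B, L) = 11.8 — off by 3.60.

N = (0.00, 0.00) ✓; NF at 162.7° ✓; |NF| = 29.20 ✓; ∠NFH = 92.80° ✓; |FH| = 21.60 ✓; ∠FHJ = 149.2° ✓; |HJ| = 20.40 ✓; ∠HJR = 82.00° ✓; |JR| = 21.80 ✓; ∠(JR, RB) = 90.00° ✓; |RB| = 21.20 ✓; ∠RBL = 149.0° ✓; |BL| = 8.200 ✗.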